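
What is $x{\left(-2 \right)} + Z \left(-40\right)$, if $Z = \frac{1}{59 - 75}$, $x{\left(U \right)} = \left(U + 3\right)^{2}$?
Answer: $\frac{7}{2} \approx 3.5$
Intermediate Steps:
$x{\left(U \right)} = \left(3 + U\right)^{2}$
$Z = - \frac{1}{16}$ ($Z = \frac{1}{-16} = - \frac{1}{16} \approx -0.0625$)
$x{\left(-2 \right)} + Z \left(-40\right) = \left(3 - 2\right)^{2} - - \frac{5}{2} = 1^{2} + \frac{5}{2} = 1 + \frac{5}{2} = \frac{7}{2}$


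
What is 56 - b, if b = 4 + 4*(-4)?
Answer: 68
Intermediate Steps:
b = -12 (b = 4 - 16 = -12)
56 - b = 56 - 1*(-12) = 56 + 12 = 68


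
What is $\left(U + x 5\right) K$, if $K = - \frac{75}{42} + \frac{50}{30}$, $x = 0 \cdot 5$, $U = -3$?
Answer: $\frac{5}{14} \approx 0.35714$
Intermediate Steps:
$x = 0$
$K = - \frac{5}{42}$ ($K = \left(-75\right) \frac{1}{42} + 50 \cdot \frac{1}{30} = - \frac{25}{14} + \frac{5}{3} = - \frac{5}{42} \approx -0.11905$)
$\left(U + x 5\right) K = \left(-3 + 0 \cdot 5\right) \left(- \frac{5}{42}\right) = \left(-3 + 0\right) \left(- \frac{5}{42}\right) = \left(-3\right) \left(- \frac{5}{42}\right) = \frac{5}{14}$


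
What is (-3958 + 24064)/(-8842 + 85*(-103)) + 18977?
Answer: 333918163/17597 ≈ 18976.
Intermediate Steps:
(-3958 + 24064)/(-8842 + 85*(-103)) + 18977 = 20106/(-8842 - 8755) + 18977 = 20106/(-17597) + 18977 = 20106*(-1/17597) + 18977 = -20106/17597 + 18977 = 333918163/17597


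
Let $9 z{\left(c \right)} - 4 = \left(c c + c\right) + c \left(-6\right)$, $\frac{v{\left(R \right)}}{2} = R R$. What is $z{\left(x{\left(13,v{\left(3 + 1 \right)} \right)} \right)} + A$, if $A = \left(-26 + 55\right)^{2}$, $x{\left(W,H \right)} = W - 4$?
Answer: $\frac{7609}{9} \approx 845.44$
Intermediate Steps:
$v{\left(R \right)} = 2 R^{2}$ ($v{\left(R \right)} = 2 R R = 2 R^{2}$)
$x{\left(W,H \right)} = -4 + W$
$z{\left(c \right)} = \frac{4}{9} - \frac{5 c}{9} + \frac{c^{2}}{9}$ ($z{\left(c \right)} = \frac{4}{9} + \frac{\left(c c + c\right) + c \left(-6\right)}{9} = \frac{4}{9} + \frac{\left(c^{2} + c\right) - 6 c}{9} = \frac{4}{9} + \frac{\left(c + c^{2}\right) - 6 c}{9} = \frac{4}{9} + \frac{c^{2} - 5 c}{9} = \frac{4}{9} + \left(- \frac{5 c}{9} + \frac{c^{2}}{9}\right) = \frac{4}{9} - \frac{5 c}{9} + \frac{c^{2}}{9}$)
$A = 841$ ($A = 29^{2} = 841$)
$z{\left(x{\left(13,v{\left(3 + 1 \right)} \right)} \right)} + A = \left(\frac{4}{9} - \frac{5 \left(-4 + 13\right)}{9} + \frac{\left(-4 + 13\right)^{2}}{9}\right) + 841 = \left(\frac{4}{9} - 5 + \frac{9^{2}}{9}\right) + 841 = \left(\frac{4}{9} - 5 + \frac{1}{9} \cdot 81\right) + 841 = \left(\frac{4}{9} - 5 + 9\right) + 841 = \frac{40}{9} + 841 = \frac{7609}{9}$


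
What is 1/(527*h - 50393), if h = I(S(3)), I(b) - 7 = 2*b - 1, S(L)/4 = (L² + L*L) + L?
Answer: 1/41305 ≈ 2.4210e-5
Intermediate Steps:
S(L) = 4*L + 8*L² (S(L) = 4*((L² + L*L) + L) = 4*((L² + L²) + L) = 4*(2*L² + L) = 4*(L + 2*L²) = 4*L + 8*L²)
I(b) = 6 + 2*b (I(b) = 7 + (2*b - 1) = 7 + (-1 + 2*b) = 6 + 2*b)
h = 174 (h = 6 + 2*(4*3*(1 + 2*3)) = 6 + 2*(4*3*(1 + 6)) = 6 + 2*(4*3*7) = 6 + 2*84 = 6 + 168 = 174)
1/(527*h - 50393) = 1/(527*174 - 50393) = 1/(91698 - 50393) = 1/41305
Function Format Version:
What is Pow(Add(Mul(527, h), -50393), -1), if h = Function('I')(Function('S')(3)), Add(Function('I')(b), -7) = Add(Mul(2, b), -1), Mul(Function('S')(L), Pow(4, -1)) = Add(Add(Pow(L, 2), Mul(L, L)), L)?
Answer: Rational(1, 41305) ≈ 2.4210e-5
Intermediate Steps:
Function('S')(L) = Add(Mul(4, L), Mul(8, Pow(L, 2))) (Function('S')(L) = Mul(4, Add(Add(Pow(L, 2), Mul(L, L)), L)) = Mul(4, Add(Add(Pow(L, 2), Pow(L, 2)), L)) = Mul(4, Add(Mul(2, Pow(L, 2)), L)) = Mul(4, Add(L, Mul(2, Pow(L, 2)))) = Add(Mul(4, L), Mul(8, Pow(L, 2))))
Function('I')(b) = Add(6, Mul(2, b)) (Function('I')(b) = Add(7, Add(Mul(2, b), -1)) = Add(7, Add(-1, Mul(2, b))) = Add(6, Mul(2, b)))
h = 174 (h = Add(6, Mul(2, Mul(4, 3, Add(1, Mul(2, 3))))) = Add(6, Mul(2, Mul(4, 3, Add(1, 6)))) = Add(6, Mul(2, Mul(4, 3, 7))) = Add(6, Mul(2, 84)) = Add(6, 168) = 174)
Pow(Add(Mul(527, h), -50393), -1) = Pow(Add(Mul(527, 174), -50393), -1) = Pow(Add(91698, -50393), -1) = Pow(41305, -1) = Rational(1, 41305)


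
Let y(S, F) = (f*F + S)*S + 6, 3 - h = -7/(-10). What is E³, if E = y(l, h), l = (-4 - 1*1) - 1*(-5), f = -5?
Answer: 216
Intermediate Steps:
h = 23/10 (h = 3 - (-7)/(-10) = 3 - (-7)*(-1)/10 = 3 - 1*7/10 = 3 - 7/10 = 23/10 ≈ 2.3000)
l = 0 (l = (-4 - 1) + 5 = -5 + 5 = 0)
y(S, F) = 6 + S*(S - 5*F) (y(S, F) = (-5*F + S)*S + 6 = (S - 5*F)*S + 6 = S*(S - 5*F) + 6 = 6 + S*(S - 5*F))
E = 6 (E = 6 + 0² - 5*23/10*0 = 6 + 0 + 0 = 6)
E³ = 6³ = 216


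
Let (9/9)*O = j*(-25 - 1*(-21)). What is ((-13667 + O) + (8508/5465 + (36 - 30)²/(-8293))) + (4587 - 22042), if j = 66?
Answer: -1422382235466/45321245 ≈ -31384.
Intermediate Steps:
O = -264 (O = 66*(-25 - 1*(-21)) = 66*(-25 + 21) = 66*(-4) = -264)
((-13667 + O) + (8508/5465 + (36 - 30)²/(-8293))) + (4587 - 22042) = ((-13667 - 264) + (8508/5465 + (36 - 30)²/(-8293))) + (4587 - 22042) = (-13931 + (8508*(1/5465) + 6²*(-1/8293))) - 17455 = (-13931 + (8508/5465 + 36*(-1/8293))) - 17455 = (-13931 + (8508/5465 - 36/8293)) - 17455 = (-13931 + 70360104/45321245) - 17455 = -631299903991/45321245 - 17455 = -1422382235466/45321245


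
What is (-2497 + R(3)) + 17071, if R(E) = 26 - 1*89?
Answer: 14511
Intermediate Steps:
R(E) = -63 (R(E) = 26 - 89 = -63)
(-2497 + R(3)) + 17071 = (-2497 - 63) + 17071 = -2560 + 17071 = 14511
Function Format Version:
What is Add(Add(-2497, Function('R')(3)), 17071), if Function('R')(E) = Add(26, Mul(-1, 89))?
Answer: 14511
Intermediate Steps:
Function('R')(E) = -63 (Function('R')(E) = Add(26, -89) = -63)
Add(Add(-2497, Function('R')(3)), 17071) = Add(Add(-2497, -63), 17071) = Add(-2560, 17071) = 14511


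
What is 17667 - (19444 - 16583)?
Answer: 14806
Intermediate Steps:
17667 - (19444 - 16583) = 17667 - 1*2861 = 17667 - 2861 = 14806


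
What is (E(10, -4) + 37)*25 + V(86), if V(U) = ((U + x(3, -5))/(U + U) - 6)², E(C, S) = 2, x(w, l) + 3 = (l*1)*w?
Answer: 1860856/1849 ≈ 1006.4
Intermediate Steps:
x(w, l) = -3 + l*w (x(w, l) = -3 + (l*1)*w = -3 + l*w)
V(U) = (-6 + (-18 + U)/(2*U))² (V(U) = ((U + (-3 - 5*3))/(U + U) - 6)² = ((U + (-3 - 15))/((2*U)) - 6)² = ((U - 18)*(1/(2*U)) - 6)² = ((-18 + U)*(1/(2*U)) - 6)² = ((-18 + U)/(2*U) - 6)² = (-6 + (-18 + U)/(2*U))²)
(E(10, -4) + 37)*25 + V(86) = (2 + 37)*25 + (¼)*(18 + 11*86)²/86² = 39*25 + (¼)*(1/7396)*(18 + 946)² = 975 + (¼)*(1/7396)*964² = 975 + (¼)*(1/7396)*929296 = 975 + 58081/1849 = 1860856/1849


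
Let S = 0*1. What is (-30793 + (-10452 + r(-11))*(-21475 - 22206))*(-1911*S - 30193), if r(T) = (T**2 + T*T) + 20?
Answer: -13438258079221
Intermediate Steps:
r(T) = 20 + 2*T**2 (r(T) = (T**2 + T**2) + 20 = 2*T**2 + 20 = 20 + 2*T**2)
S = 0
(-30793 + (-10452 + r(-11))*(-21475 - 22206))*(-1911*S - 30193) = (-30793 + (-10452 + (20 + 2*(-11)**2))*(-21475 - 22206))*(-1911*0 - 30193) = (-30793 + (-10452 + (20 + 2*121))*(-43681))*(0 - 30193) = (-30793 + (-10452 + (20 + 242))*(-43681))*(-30193) = (-30793 + (-10452 + 262)*(-43681))*(-30193) = (-30793 - 10190*(-43681))*(-30193) = (-30793 + 445109390)*(-30193) = 445078597*(-30193) = -13438258079221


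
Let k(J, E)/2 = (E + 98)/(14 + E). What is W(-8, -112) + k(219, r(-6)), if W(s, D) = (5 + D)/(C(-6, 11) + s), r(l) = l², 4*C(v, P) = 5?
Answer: 14318/675 ≈ 21.212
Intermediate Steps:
C(v, P) = 5/4 (C(v, P) = (¼)*5 = 5/4)
W(s, D) = (5 + D)/(5/4 + s)
k(J, E) = 2*(98 + E)/(14 + E) (k(J, E) = 2*((E + 98)/(14 + E)) = 2*((98 + E)/(14 + E)) = 2*(98 + E)/(14 + E))
W(-8, -112) + k(219, r(-6)) = 4*(5 - 112)/(5 + 4*(-8)) + 2*(98 + (-6)²)/(14 + (-6)²) = 4*(-107)/(5 - 32) + 2*(98 + 36)/(14 + 36) = 4*(-107)/(-27) + 2*134/50 = 4*(-1/27)*(-107) + 2*(1/50)*134 = 428/27 + 134/25 = 14318/675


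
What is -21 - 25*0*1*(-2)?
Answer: -21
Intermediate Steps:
-21 - 25*0*1*(-2) = -21 - 0*(-2) = -21 - 25*0 = -21 + 0 = -21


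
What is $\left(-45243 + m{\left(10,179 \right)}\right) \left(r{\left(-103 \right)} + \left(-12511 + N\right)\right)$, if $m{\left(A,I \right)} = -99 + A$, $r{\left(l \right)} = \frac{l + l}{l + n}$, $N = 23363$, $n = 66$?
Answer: $- \frac{18211224360}{37} \approx -4.922 \cdot 10^{8}$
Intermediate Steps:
$r{\left(l \right)} = \frac{2 l}{66 + l}$ ($r{\left(l \right)} = \frac{l + l}{l + 66} = \frac{2 l}{66 + l}$)
$\left(-45243 + m{\left(10,179 \right)}\right) \left(r{\left(-103 \right)} + \left(-12511 + N\right)\right) = \left(-45243 + \left(-99 + 10\right)\right) \left(2 \left(-103\right) \frac{1}{66 - 103} + \left(-12511 + 23363\right)\right) = \left(-45243 - 89\right) \left(2 \left(-103\right) \frac{1}{-37} + 10852\right) = - 45332 \left(2 \left(-103\right) \left(- \frac{1}{37}\right) + 10852\right) = - 45332 \left(\frac{206}{37} + 10852\right) = \left(-45332\right) \frac{401730}{37} = - \frac{18211224360}{37}$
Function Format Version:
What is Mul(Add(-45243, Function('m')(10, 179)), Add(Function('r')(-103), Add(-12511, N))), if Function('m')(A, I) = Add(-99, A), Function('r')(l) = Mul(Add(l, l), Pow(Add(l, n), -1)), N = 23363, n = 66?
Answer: Rational(-18211224360, 37) ≈ -4.9220e+8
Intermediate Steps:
Function('r')(l) = Mul(2, l, Pow(Add(66, l), -1)) (Function('r')(l) = Mul(Add(l, l), Pow(Add(l, 66), -1)) = Mul(Mul(2, l), Pow(Add(66, l), -1)) = Mul(2, l, Pow(Add(66, l), -1)))
Mul(Add(-45243, Function('m')(10, 179)), Add(Function('r')(-103), Add(-12511, N))) = Mul(Add(-45243, Add(-99, 10)), Add(Mul(2, -103, Pow(Add(66, -103), -1)), Add(-12511, 23363))) = Mul(Add(-45243, -89), Add(Mul(2, -103, Pow(-37, -1)), 10852)) = Mul(-45332, Add(Mul(2, -103, Rational(-1, 37)), 10852)) = Mul(-45332, Add(Rational(206, 37), 10852)) = Mul(-45332, Rational(401730, 37)) = Rational(-18211224360, 37)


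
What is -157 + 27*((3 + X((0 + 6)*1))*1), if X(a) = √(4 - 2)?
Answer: -76 + 27*√2 ≈ -37.816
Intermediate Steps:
X(a) = √2
-157 + 27*((3 + X((0 + 6)*1))*1) = -157 + 27*((3 + √2)*1) = -157 + 27*(3 + √2) = -157 + (81 + 27*√2) = -76 + 27*√2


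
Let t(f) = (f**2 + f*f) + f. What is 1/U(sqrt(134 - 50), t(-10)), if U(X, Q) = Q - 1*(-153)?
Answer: 1/343 ≈ 0.0029155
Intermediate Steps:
t(f) = f + 2*f**2 (t(f) = (f**2 + f**2) + f = 2*f**2 + f = f + 2*f**2)
U(X, Q) = 153 + Q (U(X, Q) = Q + 153 = 153 + Q)
1/U(sqrt(134 - 50), t(-10)) = 1/(153 - 10*(1 + 2*(-10))) = 1/(153 - 10*(1 - 20)) = 1/(153 - 10*(-19)) = 1/(153 + 190) = 1/343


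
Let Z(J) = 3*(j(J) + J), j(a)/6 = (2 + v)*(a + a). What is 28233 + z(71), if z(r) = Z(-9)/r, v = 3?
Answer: 2002896/71 ≈ 28210.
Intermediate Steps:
j(a) = 60*a (j(a) = 6*((2 + 3)*(a + a)) = 6*(5*(2*a)) = 6*(10*a) = 60*a)
Z(J) = 183*J (Z(J) = 3*(60*J + J) = 3*(61*J) = 183*J)
z(r) = -1647/r (z(r) = (183*(-9))/r = -1647/r)
28233 + z(71) = 28233 - 1647/71 = 2002896/71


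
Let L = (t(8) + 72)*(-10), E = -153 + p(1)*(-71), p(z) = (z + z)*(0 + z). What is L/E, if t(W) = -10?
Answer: 124/59 ≈ 2.1017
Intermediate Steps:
p(z) = 2*z² (p(z) = (2*z)*z = 2*z²)
E = -295 (E = -153 + (2*1²)*(-71) = -153 + (2*1)*(-71) = -153 + 2*(-71) = -153 - 142 = -295)
L = -620 (L = (-10 + 72)*(-10) = 62*(-10) = -620)
L/E = -620/(-295) = -620*(-1/295) = 124/59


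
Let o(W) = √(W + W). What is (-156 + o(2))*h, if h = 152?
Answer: -23408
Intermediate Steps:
o(W) = √2*√W (o(W) = √(2*W) = √2*√W)
(-156 + o(2))*h = (-156 + √2*√2)*152 = (-156 + 2)*152 = -154*152 = -23408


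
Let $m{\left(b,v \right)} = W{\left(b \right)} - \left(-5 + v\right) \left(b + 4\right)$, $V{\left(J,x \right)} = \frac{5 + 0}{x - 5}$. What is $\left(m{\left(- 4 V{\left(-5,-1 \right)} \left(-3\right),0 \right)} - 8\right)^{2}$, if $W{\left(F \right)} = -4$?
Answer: $1764$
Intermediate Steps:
$V{\left(J,x \right)} = \frac{5}{-5 + x}$
$m{\left(b,v \right)} = -4 - \left(-5 + v\right) \left(4 + b\right)$ ($m{\left(b,v \right)} = -4 - \left(-5 + v\right) \left(b + 4\right) = -4 - \left(-5 + v\right) \left(4 + b\right)$)
$\left(m{\left(- 4 V{\left(-5,-1 \right)} \left(-3\right),0 \right)} - 8\right)^{2} = \left(\left(16 - 0 + 5 - 4 \frac{5}{-5 - 1} \left(-3\right) - - 4 \frac{5}{-5 - 1} \left(-3\right) 0\right) - 8\right)^{2} = \left(\left(16 + 0 + 5 - 4 \frac{5}{-6} \left(-3\right) - - 4 \frac{5}{-6} \left(-3\right) 0\right) - 8\right)^{2} = \left(\left(16 + 0 + 5 - 4 \cdot 5 \left(- \frac{1}{6}\right) \left(-3\right) - - 4 \cdot 5 \left(- \frac{1}{6}\right) \left(-3\right) 0\right) - 8\right)^{2} = \left(\left(16 + 0 + 5 \left(-4\right) \left(- \frac{5}{6}\right) \left(-3\right) - \left(-4\right) \left(- \frac{5}{6}\right) \left(-3\right) 0\right) - 8\right)^{2} = \left(\left(16 + 0 + 5 \cdot \frac{10}{3} \left(-3\right) - \frac{10}{3} \left(-3\right) 0\right) - 8\right)^{2} = \left(\left(16 + 0 + 5 \left(-10\right) - \left(-10\right) 0\right) - 8\right)^{2} = \left(\left(16 + 0 - 50 + 0\right) - 8\right)^{2} = \left(-34 - 8\right)^{2} = \left(-42\right)^{2} = 1764$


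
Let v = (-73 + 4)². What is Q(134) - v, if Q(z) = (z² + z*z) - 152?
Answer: 30999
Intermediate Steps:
Q(z) = -152 + 2*z² (Q(z) = (z² + z²) - 152 = 2*z² - 152 = -152 + 2*z²)
v = 4761 (v = (-69)² = 4761)
Q(134) - v = (-152 + 2*134²) - 1*4761 = (-152 + 2*17956) - 4761 = (-152 + 35912) - 4761 = 35760 - 4761 = 30999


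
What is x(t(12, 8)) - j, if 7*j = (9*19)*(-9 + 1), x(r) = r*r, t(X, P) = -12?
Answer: 2376/7 ≈ 339.43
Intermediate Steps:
x(r) = r²
j = -1368/7 (j = ((9*19)*(-9 + 1))/7 = (171*(-8))/7 = (⅐)*(-1368) = -1368/7 ≈ -195.43)
x(t(12, 8)) - j = (-12)² - 1*(-1368/7) = 144 + 1368/7 = 2376/7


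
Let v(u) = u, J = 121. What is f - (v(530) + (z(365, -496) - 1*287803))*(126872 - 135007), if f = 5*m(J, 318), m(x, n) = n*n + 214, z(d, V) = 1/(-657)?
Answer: -1535053679540/657 ≈ -2.3365e+9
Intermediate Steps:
z(d, V) = -1/657
m(x, n) = 214 + n**2 (m(x, n) = n**2 + 214 = 214 + n**2)
f = 506690 (f = 5*(214 + 318**2) = 5*(214 + 101124) = 5*101338 = 506690)
f - (v(530) + (z(365, -496) - 1*287803))*(126872 - 135007) = 506690 - (530 + (-1/657 - 1*287803))*(126872 - 135007) = 506690 - (530 + (-1/657 - 287803))*(-8135) = 506690 - (530 - 189086572/657)*(-8135) = 506690 - (-188738362)*(-8135)/657 = 506690 - 1*1535386574870/657 = 506690 - 1535386574870/657 = -1535053679540/657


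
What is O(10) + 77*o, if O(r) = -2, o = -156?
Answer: -12014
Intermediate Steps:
O(10) + 77*o = -2 + 77*(-156) = -2 - 12012 = -12014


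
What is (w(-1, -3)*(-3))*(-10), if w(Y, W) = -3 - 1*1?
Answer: -120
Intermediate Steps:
w(Y, W) = -4 (w(Y, W) = -3 - 1 = -4)
(w(-1, -3)*(-3))*(-10) = -4*(-3)*(-10) = 12*(-10) = -120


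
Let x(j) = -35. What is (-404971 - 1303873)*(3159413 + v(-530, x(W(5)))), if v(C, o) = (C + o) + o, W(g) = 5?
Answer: -5397918642172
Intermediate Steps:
v(C, o) = C + 2*o
(-404971 - 1303873)*(3159413 + v(-530, x(W(5)))) = (-404971 - 1303873)*(3159413 + (-530 + 2*(-35))) = -1708844*(3159413 + (-530 - 70)) = -1708844*(3159413 - 600) = -1708844*3158813 = -5397918642172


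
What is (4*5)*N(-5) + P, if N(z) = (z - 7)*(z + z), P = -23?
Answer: 2377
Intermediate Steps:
N(z) = 2*z*(-7 + z) (N(z) = (-7 + z)*(2*z) = 2*z*(-7 + z))
(4*5)*N(-5) + P = (4*5)*(2*(-5)*(-7 - 5)) - 23 = 20*(2*(-5)*(-12)) - 23 = 20*120 - 23 = 2400 - 23 = 2377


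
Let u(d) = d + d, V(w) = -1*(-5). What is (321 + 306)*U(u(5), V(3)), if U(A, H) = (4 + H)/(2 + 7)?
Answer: 627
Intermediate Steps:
V(w) = 5
u(d) = 2*d
U(A, H) = 4/9 + H/9 (U(A, H) = (4 + H)/9 = (4 + H)*(1/9) = 4/9 + H/9)
(321 + 306)*U(u(5), V(3)) = (321 + 306)*(4/9 + (1/9)*5) = 627*(4/9 + 5/9) = 627*1 = 627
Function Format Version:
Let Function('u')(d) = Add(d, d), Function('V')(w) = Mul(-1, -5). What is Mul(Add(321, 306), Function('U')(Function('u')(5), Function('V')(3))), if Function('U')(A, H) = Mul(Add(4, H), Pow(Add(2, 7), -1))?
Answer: 627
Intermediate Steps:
Function('V')(w) = 5
Function('u')(d) = Mul(2, d)
Function('U')(A, H) = Add(Rational(4, 9), Mul(Rational(1, 9), H)) (Function('U')(A, H) = Mul(Add(4, H), Pow(9, -1)) = Mul(Add(4, H), Rational(1, 9)) = Add(Rational(4, 9), Mul(Rational(1, 9), H)))
Mul(Add(321, 306), Function('U')(Function('u')(5), Function('V')(3))) = Mul(Add(321, 306), Add(Rational(4, 9), Mul(Rational(1, 9), 5))) = Mul(627, Add(Rational(4, 9), Rational(5, 9))) = Mul(627, 1) = 627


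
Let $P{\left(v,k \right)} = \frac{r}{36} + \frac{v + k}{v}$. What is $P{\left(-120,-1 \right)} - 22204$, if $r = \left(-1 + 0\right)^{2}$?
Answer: $- \frac{7993067}{360} \approx -22203.0$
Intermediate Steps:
$r = 1$ ($r = \left(-1\right)^{2} = 1$)
$P{\left(v,k \right)} = \frac{1}{36} + \frac{k + v}{v}$ ($P{\left(v,k \right)} = 1 \cdot \frac{1}{36} + \frac{v + k}{v} = 1 \cdot \frac{1}{36} + \frac{k + v}{v} = \frac{1}{36} + \frac{k + v}{v}$)
$P{\left(-120,-1 \right)} - 22204 = \left(\frac{37}{36} - \frac{1}{-120}\right) - 22204 = \left(\frac{37}{36} - - \frac{1}{120}\right) - 22204 = \left(\frac{37}{36} + \frac{1}{120}\right) - 22204 = \frac{373}{360} - 22204 = - \frac{7993067}{360}$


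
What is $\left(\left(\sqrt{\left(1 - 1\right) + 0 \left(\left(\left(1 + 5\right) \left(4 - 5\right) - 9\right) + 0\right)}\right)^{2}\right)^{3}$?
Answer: $0$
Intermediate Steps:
$\left(\left(\sqrt{\left(1 - 1\right) + 0 \left(\left(\left(1 + 5\right) \left(4 - 5\right) - 9\right) + 0\right)}\right)^{2}\right)^{3} = \left(\left(\sqrt{\left(1 - 1\right) + 0 \left(\left(6 \left(-1\right) - 9\right) + 0\right)}\right)^{2}\right)^{3} = \left(\left(\sqrt{0 + 0 \left(\left(-6 - 9\right) + 0\right)}\right)^{2}\right)^{3} = \left(\left(\sqrt{0 + 0 \left(-15 + 0\right)}\right)^{2}\right)^{3} = \left(\left(\sqrt{0 + 0 \left(-15\right)}\right)^{2}\right)^{3} = \left(\left(\sqrt{0 + 0}\right)^{2}\right)^{3} = \left(\left(\sqrt{0}\right)^{2}\right)^{3} = \left(0^{2}\right)^{3} = 0^{3} = 0$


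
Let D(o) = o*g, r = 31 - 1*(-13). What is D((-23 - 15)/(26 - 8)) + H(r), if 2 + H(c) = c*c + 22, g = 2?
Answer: 17566/9 ≈ 1951.8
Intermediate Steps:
r = 44 (r = 31 + 13 = 44)
H(c) = 20 + c² (H(c) = -2 + (c*c + 22) = -2 + (c² + 22) = -2 + (22 + c²) = 20 + c²)
D(o) = 2*o (D(o) = o*2 = 2*o)
D((-23 - 15)/(26 - 8)) + H(r) = 2*((-23 - 15)/(26 - 8)) + (20 + 44²) = 2*(-38/18) + (20 + 1936) = 2*(-38*1/18) + 1956 = 2*(-19/9) + 1956 = -38/9 + 1956 = 17566/9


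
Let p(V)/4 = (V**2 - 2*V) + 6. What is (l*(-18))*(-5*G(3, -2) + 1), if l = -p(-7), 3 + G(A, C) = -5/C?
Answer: 17388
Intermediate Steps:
G(A, C) = -3 - 5/C
p(V) = 24 - 8*V + 4*V**2 (p(V) = 4*((V**2 - 2*V) + 6) = 4*(6 + V**2 - 2*V) = 24 - 8*V + 4*V**2)
l = -276 (l = -(24 - 8*(-7) + 4*(-7)**2) = -(24 + 56 + 4*49) = -(24 + 56 + 196) = -1*276 = -276)
(l*(-18))*(-5*G(3, -2) + 1) = (-276*(-18))*(-5*(-3 - 5/(-2)) + 1) = 4968*(-5*(-3 - 5*(-1/2)) + 1) = 4968*(-5*(-3 + 5/2) + 1) = 4968*(-5*(-1/2) + 1) = 4968*(5/2 + 1) = 4968*(7/2) = 17388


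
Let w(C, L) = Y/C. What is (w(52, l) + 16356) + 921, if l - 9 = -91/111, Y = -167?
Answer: 898237/52 ≈ 17274.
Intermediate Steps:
l = 908/111 (l = 9 - 91/111 = 908/111 ≈ 8.1802)
w(C, L) = -167/C
(w(52, l) + 16356) + 921 = (-167/52 + 16356) + 921 = 850345/52 + 921 = 898237/52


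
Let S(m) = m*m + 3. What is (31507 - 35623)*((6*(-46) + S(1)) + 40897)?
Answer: -167212500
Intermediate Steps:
S(m) = 3 + m² (S(m) = m² + 3 = 3 + m²)
(31507 - 35623)*((6*(-46) + S(1)) + 40897) = (31507 - 35623)*((6*(-46) + (3 + 1²)) + 40897) = -4116*((-276 + (3 + 1)) + 40897) = -4116*((-276 + 4) + 40897) = -4116*(-272 + 40897) = -4116*40625 = -167212500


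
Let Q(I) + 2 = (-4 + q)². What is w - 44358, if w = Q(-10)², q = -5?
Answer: -38117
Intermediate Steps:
Q(I) = 79 (Q(I) = -2 + (-4 - 5)² = -2 + (-9)² = -2 + 81 = 79)
w = 6241 (w = 79² = 6241)
w - 44358 = 6241 - 44358 = -38117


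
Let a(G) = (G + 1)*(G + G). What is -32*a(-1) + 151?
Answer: 151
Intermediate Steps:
a(G) = 2*G*(1 + G) (a(G) = (1 + G)*(2*G) = 2*G*(1 + G))
-32*a(-1) + 151 = -64*(-1)*(1 - 1) + 151 = -64*(-1)*0 + 151 = -32*0 + 151 = 0 + 151 = 151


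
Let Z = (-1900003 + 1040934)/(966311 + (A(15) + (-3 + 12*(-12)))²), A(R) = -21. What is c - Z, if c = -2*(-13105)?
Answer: 26067621419/994535 ≈ 26211.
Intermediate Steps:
c = 26210
Z = -859069/994535 (Z = (-1900003 + 1040934)/(966311 + (-21 + (-3 + 12*(-12)))²) = -859069/(966311 + (-21 + (-3 - 144))²) = -859069/(966311 + (-21 - 147)²) = -859069/(966311 + (-168)²) = -859069/(966311 + 28224) = -859069/994535 ≈ -0.86379)
c - Z = 26210 - 1*(-859069/994535) = 26210 + 859069/994535 = 26067621419/994535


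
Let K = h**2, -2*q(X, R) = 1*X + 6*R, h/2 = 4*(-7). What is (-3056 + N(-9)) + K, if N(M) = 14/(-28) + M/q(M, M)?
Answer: 1109/14 ≈ 79.214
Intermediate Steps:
h = -56 (h = 2*(4*(-7)) = 2*(-28) = -56)
q(X, R) = -3*R - X/2 (q(X, R) = -(1*X + 6*R)/2 = -(X + 6*R)/2 = -3*R - X/2)
K = 3136 (K = (-56)**2 = 3136)
N(M) = -11/14 (N(M) = 14/(-28) + M/(-3*M - M/2) = 14*(-1/28) + M/((-7*M/2)) = -1/2 + M*(-2/(7*M)) = -1/2 - 2/7 = -11/14)
(-3056 + N(-9)) + K = (-3056 - 11/14) + 3136 = -42795/14 + 3136 = 1109/14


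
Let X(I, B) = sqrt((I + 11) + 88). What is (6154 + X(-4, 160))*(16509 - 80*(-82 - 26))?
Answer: 154766946 + 25149*sqrt(95) ≈ 1.5501e+8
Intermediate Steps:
X(I, B) = sqrt(99 + I) (X(I, B) = sqrt((11 + I) + 88) = sqrt(99 + I))
(6154 + X(-4, 160))*(16509 - 80*(-82 - 26)) = (6154 + sqrt(99 - 4))*(16509 - 80*(-82 - 26)) = (6154 + sqrt(95))*(16509 - 80*(-108)) = (6154 + sqrt(95))*(16509 + 8640) = (6154 + sqrt(95))*25149 = 154766946 + 25149*sqrt(95)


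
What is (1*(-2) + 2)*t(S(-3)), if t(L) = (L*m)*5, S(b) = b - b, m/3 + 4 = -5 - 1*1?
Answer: 0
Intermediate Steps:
m = -30 (m = -12 + 3*(-5 - 1*1) = -12 + 3*(-5 - 1) = -12 + 3*(-6) = -12 - 18 = -30)
S(b) = 0
t(L) = -150*L (t(L) = (L*(-30))*5 = -30*L*5 = -150*L)
(1*(-2) + 2)*t(S(-3)) = (1*(-2) + 2)*(-150*0) = (-2 + 2)*0 = 0*0 = 0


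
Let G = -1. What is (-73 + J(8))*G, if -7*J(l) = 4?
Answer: 515/7 ≈ 73.571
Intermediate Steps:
J(l) = -4/7 (J(l) = -1/7*4 = -4/7)
(-73 + J(8))*G = (-73 - 4/7)*(-1) = -515/7*(-1) = 515/7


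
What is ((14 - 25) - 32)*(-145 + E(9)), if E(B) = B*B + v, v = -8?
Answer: 3096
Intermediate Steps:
E(B) = -8 + B² (E(B) = B*B - 8 = B² - 8 = -8 + B²)
((14 - 25) - 32)*(-145 + E(9)) = ((14 - 25) - 32)*(-145 + (-8 + 9²)) = (-11 - 32)*(-145 + (-8 + 81)) = -43*(-145 + 73) = -43*(-72) = 3096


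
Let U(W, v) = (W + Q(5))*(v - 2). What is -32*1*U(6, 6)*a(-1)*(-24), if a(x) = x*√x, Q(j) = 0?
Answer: -18432*I ≈ -18432.0*I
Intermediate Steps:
a(x) = x^(3/2)
U(W, v) = W*(-2 + v) (U(W, v) = (W + 0)*(v - 2) = W*(-2 + v))
-32*1*U(6, 6)*a(-1)*(-24) = -32*1*(6*(-2 + 6))*(-1)^(3/2)*(-24) = -32*1*(6*4)*(-I)*(-24) = -32*1*24*(-I)*(-24) = -768*(-I)*(-24) = -(-768)*I*(-24) = (768*I)*(-24) = -18432*I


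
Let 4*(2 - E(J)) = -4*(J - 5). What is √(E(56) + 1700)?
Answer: √1753 ≈ 41.869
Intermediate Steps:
E(J) = -3 + J (E(J) = 2 - (-1)*(J - 5) = 2 - (-1)*(-5 + J) = 2 - (20 - 4*J)/4 = 2 + (-5 + J) = -3 + J)
√(E(56) + 1700) = √((-3 + 56) + 1700) = √(53 + 1700) = √1753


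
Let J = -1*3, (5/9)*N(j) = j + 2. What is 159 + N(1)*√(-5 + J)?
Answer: 159 + 54*I*√2/5 ≈ 159.0 + 15.274*I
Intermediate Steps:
N(j) = 18/5 + 9*j/5 (N(j) = 9*(j + 2)/5 = 9*(2 + j)/5 = 18/5 + 9*j/5)
J = -3
159 + N(1)*√(-5 + J) = 159 + (18/5 + (9/5)*1)*√(-5 - 3) = 159 + (18/5 + 9/5)*√(-8) = 159 + 27*(2*I*√2)/5 = 159 + 54*I*√2/5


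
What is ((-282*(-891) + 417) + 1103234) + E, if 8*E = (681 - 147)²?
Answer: 2781115/2 ≈ 1.3906e+6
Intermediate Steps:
E = 71289/2 (E = (681 - 147)²/8 = (⅛)*534² = (⅛)*285156 = 71289/2 ≈ 35645.)
((-282*(-891) + 417) + 1103234) + E = ((-282*(-891) + 417) + 1103234) + 71289/2 = ((251262 + 417) + 1103234) + 71289/2 = (251679 + 1103234) + 71289/2 = 1354913 + 71289/2 = 2781115/2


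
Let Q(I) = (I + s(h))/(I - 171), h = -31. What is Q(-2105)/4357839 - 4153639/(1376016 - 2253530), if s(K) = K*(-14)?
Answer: 6866271194296215/1450595221765316 ≈ 4.7334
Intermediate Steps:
s(K) = -14*K
Q(I) = (434 + I)/(-171 + I) (Q(I) = (I - 14*(-31))/(I - 171) = (I + 434)/(-171 + I) = (434 + I)/(-171 + I))
Q(-2105)/4357839 - 4153639/(1376016 - 2253530) = ((434 - 2105)/(-171 - 2105))/4357839 - 4153639/(1376016 - 2253530) = (-1671/(-2276))*(1/4357839) - 4153639/(-877514) = -1/2276*(-1671)*(1/4357839) - 4153639*(-1/877514) = (1671/2276)*(1/4357839) + 4153639/877514 = 557/3306147188 + 4153639/877514 = 6866271194296215/1450595221765316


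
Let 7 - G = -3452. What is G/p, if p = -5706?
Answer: -1153/1902 ≈ -0.60620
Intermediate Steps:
G = 3459 (G = 7 - 1*(-3452) = 7 + 3452 = 3459)
G/p = 3459/(-5706) = 3459*(-1/5706) = -1153/1902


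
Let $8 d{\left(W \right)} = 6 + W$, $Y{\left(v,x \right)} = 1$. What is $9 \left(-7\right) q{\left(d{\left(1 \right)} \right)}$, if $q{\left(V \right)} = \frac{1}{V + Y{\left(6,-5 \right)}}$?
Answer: $- \frac{168}{5} \approx -33.6$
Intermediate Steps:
$d{\left(W \right)} = \frac{3}{4} + \frac{W}{8}$ ($d{\left(W \right)} = \frac{6 + W}{8} = \frac{3}{4} + \frac{W}{8}$)
$q{\left(V \right)} = \frac{1}{1 + V}$ ($q{\left(V \right)} = \frac{1}{V + 1} = \frac{1}{1 + V}$)
$9 \left(-7\right) q{\left(d{\left(1 \right)} \right)} = \frac{9 \left(-7\right)}{1 + \left(\frac{3}{4} + \frac{1}{8} \cdot 1\right)} = - \frac{63}{1 + \left(\frac{3}{4} + \frac{1}{8}\right)} = - \frac{63}{1 + \frac{7}{8}} = - \frac{63}{\frac{15}{8}} = \left(-63\right) \frac{8}{15} = - \frac{168}{5}$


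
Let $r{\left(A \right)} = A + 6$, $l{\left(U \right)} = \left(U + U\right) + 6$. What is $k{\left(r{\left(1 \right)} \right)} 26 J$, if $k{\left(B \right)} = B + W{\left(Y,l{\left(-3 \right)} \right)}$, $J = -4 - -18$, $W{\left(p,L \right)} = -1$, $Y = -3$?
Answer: $2184$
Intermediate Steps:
$l{\left(U \right)} = 6 + 2 U$ ($l{\left(U \right)} = 2 U + 6 = 6 + 2 U$)
$r{\left(A \right)} = 6 + A$
$J = 14$ ($J = -4 + 18 = 14$)
$k{\left(B \right)} = -1 + B$ ($k{\left(B \right)} = B - 1 = -1 + B$)
$k{\left(r{\left(1 \right)} \right)} 26 J = \left(-1 + \left(6 + 1\right)\right) 26 \cdot 14 = \left(-1 + 7\right) 26 \cdot 14 = 6 \cdot 26 \cdot 14 = 156 \cdot 14 = 2184$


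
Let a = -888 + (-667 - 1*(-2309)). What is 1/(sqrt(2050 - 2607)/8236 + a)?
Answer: 51145098784/38563404483693 - 8236*I*sqrt(557)/38563404483693 ≈ 0.0013263 - 5.0404e-9*I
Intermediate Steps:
a = 754 (a = -888 + (-667 + 2309) = -888 + 1642 = 754)
1/(sqrt(2050 - 2607)/8236 + a) = 1/(sqrt(2050 - 2607)/8236 + 754) = 1/(sqrt(-557)*(1/8236) + 754) = 1/((I*sqrt(557))*(1/8236) + 754) = 1/(I*sqrt(557)/8236 + 754) = 1/(754 + I*sqrt(557)/8236)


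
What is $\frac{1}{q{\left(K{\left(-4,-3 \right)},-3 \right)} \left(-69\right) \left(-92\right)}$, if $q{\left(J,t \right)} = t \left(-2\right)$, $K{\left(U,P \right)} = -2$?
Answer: $\frac{1}{38088} \approx 2.6255 \cdot 10^{-5}$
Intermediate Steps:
$q{\left(J,t \right)} = - 2 t$
$\frac{1}{q{\left(K{\left(-4,-3 \right)},-3 \right)} \left(-69\right) \left(-92\right)} = \frac{1}{\left(-2\right) \left(-3\right) \left(-69\right) \left(-92\right)} = \frac{1}{6 \left(-69\right) \left(-92\right)} = \frac{1}{\left(-414\right) \left(-92\right)} = \frac{1}{38088}$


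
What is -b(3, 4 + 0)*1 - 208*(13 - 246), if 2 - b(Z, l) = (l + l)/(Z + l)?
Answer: 339242/7 ≈ 48463.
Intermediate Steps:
b(Z, l) = 2 - 2*l/(Z + l) (b(Z, l) = 2 - (l + l)/(Z + l) = 2 - 2*l/(Z + l))
-b(3, 4 + 0)*1 - 208*(13 - 246) = -2*3/(3 + (4 + 0))*1 - 208*(13 - 246) = -2*3/(3 + 4)*1 - 208*(-233) = -2*3/7*1 + 48464 = -1*6/7*1 + 48464 = -6/7*1 + 48464 = -6/7 + 48464 = 339242/7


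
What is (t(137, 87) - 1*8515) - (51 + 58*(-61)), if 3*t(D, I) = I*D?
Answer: -1055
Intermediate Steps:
t(D, I) = D*I/3 (t(D, I) = (I*D)/3 = (D*I)/3 = D*I/3)
(t(137, 87) - 1*8515) - (51 + 58*(-61)) = ((⅓)*137*87 - 1*8515) - (51 + 58*(-61)) = (3973 - 8515) - (51 - 3538) = -4542 - 1*(-3487) = -4542 + 3487 = -1055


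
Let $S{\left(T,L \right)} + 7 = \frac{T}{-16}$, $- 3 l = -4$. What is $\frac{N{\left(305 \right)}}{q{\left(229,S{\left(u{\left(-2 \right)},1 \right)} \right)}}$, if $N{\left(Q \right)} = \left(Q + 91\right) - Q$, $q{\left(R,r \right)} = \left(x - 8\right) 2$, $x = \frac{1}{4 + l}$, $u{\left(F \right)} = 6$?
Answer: $- \frac{728}{125} \approx -5.824$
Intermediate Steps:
$l = \frac{4}{3}$ ($l = \left(- \frac{1}{3}\right) \left(-4\right) = \frac{4}{3} \approx 1.3333$)
$x = \frac{3}{16}$ ($x = \frac{1}{4 + \frac{4}{3}} = \frac{1}{\frac{16}{3}} = \frac{3}{16} \approx 0.1875$)
$S{\left(T,L \right)} = -7 - \frac{T}{16}$ ($S{\left(T,L \right)} = -7 + \frac{T}{-16} = -7 + T \left(- \frac{1}{16}\right) = -7 - \frac{T}{16}$)
$q{\left(R,r \right)} = - \frac{125}{8}$ ($q{\left(R,r \right)} = \left(\frac{3}{16} - 8\right) 2 = \left(- \frac{125}{16}\right) 2 = - \frac{125}{8}$)
$N{\left(Q \right)} = 91$ ($N{\left(Q \right)} = \left(91 + Q\right) - Q = 91$)
$\frac{N{\left(305 \right)}}{q{\left(229,S{\left(u{\left(-2 \right)},1 \right)} \right)}} = \frac{91}{- \frac{125}{8}} = 91 \left(- \frac{8}{125}\right) = - \frac{728}{125}$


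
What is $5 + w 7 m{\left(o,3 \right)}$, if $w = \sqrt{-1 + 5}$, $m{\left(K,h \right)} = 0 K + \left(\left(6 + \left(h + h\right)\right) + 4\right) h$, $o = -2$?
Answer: $677$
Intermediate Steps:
$m{\left(K,h \right)} = h \left(10 + 2 h\right)$ ($m{\left(K,h \right)} = 0 + \left(\left(6 + 2 h\right) + 4\right) h = 0 + \left(10 + 2 h\right) h = 0 + h \left(10 + 2 h\right) = h \left(10 + 2 h\right)$)
$w = 2$ ($w = \sqrt{4} = 2$)
$5 + w 7 m{\left(o,3 \right)} = 5 + 2 \cdot 7 \cdot 2 \cdot 3 \left(5 + 3\right) = 5 + 2 \cdot 7 \cdot 2 \cdot 3 \cdot 8 = 5 + 2 \cdot 7 \cdot 48 = 5 + 2 \cdot 336 = 5 + 672 = 677$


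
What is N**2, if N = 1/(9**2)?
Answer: 1/6561 ≈ 0.00015242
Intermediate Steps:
N = 1/81 ≈ 0.012346
N**2 = (1/81)**2 = 1/6561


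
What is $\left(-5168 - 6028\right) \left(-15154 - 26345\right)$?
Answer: $464622804$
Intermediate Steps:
$\left(-5168 - 6028\right) \left(-15154 - 26345\right) = \left(-11196\right) \left(-41499\right) = 464622804$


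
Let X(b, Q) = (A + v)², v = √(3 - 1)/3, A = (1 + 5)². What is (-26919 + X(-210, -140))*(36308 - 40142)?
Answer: 98237730 - 92016*√2 ≈ 9.8108e+7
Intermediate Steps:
A = 36 (A = 6² = 36)
v = √2/3 (v = √2*(⅓) = √2/3 ≈ 0.47140)
X(b, Q) = (36 + √2/3)²
(-26919 + X(-210, -140))*(36308 - 40142) = (-26919 + (108 + √2)²/9)*(36308 - 40142) = (-26919 + (108 + √2)²/9)*(-3834) = 103207446 - 426*(108 + √2)²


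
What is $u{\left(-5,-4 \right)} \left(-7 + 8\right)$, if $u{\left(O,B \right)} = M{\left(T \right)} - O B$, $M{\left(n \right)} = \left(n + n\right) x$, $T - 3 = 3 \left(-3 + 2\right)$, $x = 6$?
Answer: $-20$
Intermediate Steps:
$T = 0$ ($T = 3 + 3 \left(-3 + 2\right) = 3 + 3 \left(-1\right) = 3 - 3 = 0$)
$M{\left(n \right)} = 12 n$ ($M{\left(n \right)} = \left(n + n\right) 6 = 2 n 6 = 12 n$)
$u{\left(O,B \right)} = - B O$ ($u{\left(O,B \right)} = 12 \cdot 0 - O B = 0 - B O = - B O$)
$u{\left(-5,-4 \right)} \left(-7 + 8\right) = \left(-1\right) \left(-4\right) \left(-5\right) \left(-7 + 8\right) = \left(-20\right) 1 = -20$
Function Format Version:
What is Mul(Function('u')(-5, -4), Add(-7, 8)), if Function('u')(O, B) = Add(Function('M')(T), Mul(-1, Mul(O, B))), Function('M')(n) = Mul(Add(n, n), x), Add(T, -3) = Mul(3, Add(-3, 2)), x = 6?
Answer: -20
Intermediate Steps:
T = 0 (T = Add(3, Mul(3, Add(-3, 2))) = Add(3, Mul(3, -1)) = Add(3, -3) = 0)
Function('M')(n) = Mul(12, n) (Function('M')(n) = Mul(Add(n, n), 6) = Mul(Mul(2, n), 6) = Mul(12, n))
Function('u')(O, B) = Mul(-1, B, O) (Function('u')(O, B) = Add(Mul(12, 0), Mul(-1, Mul(O, B))) = Add(0, Mul(-1, Mul(B, O))) = Add(0, Mul(-1, B, O)) = Mul(-1, B, O))
Mul(Function('u')(-5, -4), Add(-7, 8)) = Mul(Mul(-1, -4, -5), Add(-7, 8)) = Mul(-20, 1) = -20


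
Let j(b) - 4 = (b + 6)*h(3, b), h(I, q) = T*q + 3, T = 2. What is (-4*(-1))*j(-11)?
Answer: 396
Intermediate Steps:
h(I, q) = 3 + 2*q (h(I, q) = 2*q + 3 = 3 + 2*q)
j(b) = 4 + (3 + 2*b)*(6 + b) (j(b) = 4 + (b + 6)*(3 + 2*b) = 4 + (6 + b)*(3 + 2*b) = 4 + (3 + 2*b)*(6 + b))
(-4*(-1))*j(-11) = (-4*(-1))*(22 + 2*(-11)² + 15*(-11)) = 4*(22 + 2*121 - 165) = 4*(22 + 242 - 165) = 4*99 = 396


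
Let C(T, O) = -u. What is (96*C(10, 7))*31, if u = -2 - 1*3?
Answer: 14880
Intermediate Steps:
u = -5 (u = -2 - 3 = -5)
C(T, O) = 5 (C(T, O) = -1*(-5) = 5)
(96*C(10, 7))*31 = (96*5)*31 = 480*31 = 14880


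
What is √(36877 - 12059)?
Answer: √24818 ≈ 157.54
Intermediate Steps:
√(36877 - 12059) = √24818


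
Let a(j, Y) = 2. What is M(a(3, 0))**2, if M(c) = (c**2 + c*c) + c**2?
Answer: 144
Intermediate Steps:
M(c) = 3*c**2 (M(c) = (c**2 + c**2) + c**2 = 2*c**2 + c**2 = 3*c**2)
M(a(3, 0))**2 = (3*2**2)**2 = (3*4)**2 = 12**2 = 144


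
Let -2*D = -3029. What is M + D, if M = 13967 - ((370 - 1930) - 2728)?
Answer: 39539/2 ≈ 19770.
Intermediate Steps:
D = 3029/2 (D = -½*(-3029) = 3029/2 ≈ 1514.5)
M = 18255 (M = 13967 - (-1560 - 2728) = 13967 - 1*(-4288) = 13967 + 4288 = 18255)
M + D = 18255 + 3029/2 = 39539/2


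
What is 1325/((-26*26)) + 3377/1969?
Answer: -29643/121004 ≈ -0.24498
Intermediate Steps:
1325/((-26*26)) + 3377/1969 = 1325/(-676) + 3377*(1/1969) = 1325*(-1/676) + 307/179 = -1325/676 + 307/179 = -29643/121004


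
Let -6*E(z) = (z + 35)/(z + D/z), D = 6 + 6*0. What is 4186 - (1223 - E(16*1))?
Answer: 388085/131 ≈ 2962.5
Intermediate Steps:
D = 6 (D = 6 + 0 = 6)
E(z) = -(35 + z)/(6*(z + 6/z)) (E(z) = -(z + 35)/(6*(z + 6/z)) = -(35 + z)/(6*(z + 6/z)))
4186 - (1223 - E(16*1)) = 4186 - (1223 - (-1)*16*1*(35 + 16*1)/(36 + 6*(16*1)²)) = 4186 - (1223 - (-1)*16*(35 + 16)/(36 + 6*16²)) = 4186 - (1223 - (-1)*16*51/(36 + 6*256)) = 4186 - (1223 - (-1)*16*51/(36 + 1536)) = 4186 - (1223 - (-1)*16*51/1572) = 4186 - (1223 - 1*(-68/131)) = 4186 - (1223 + 68/131) = 4186 - 1*160281/131 = 4186 - 160281/131 = 388085/131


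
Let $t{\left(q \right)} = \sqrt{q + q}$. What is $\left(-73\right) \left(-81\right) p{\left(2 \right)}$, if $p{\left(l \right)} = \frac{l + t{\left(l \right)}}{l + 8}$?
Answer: $\frac{11826}{5} \approx 2365.2$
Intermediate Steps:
$t{\left(q \right)} = \sqrt{2} \sqrt{q}$ ($t{\left(q \right)} = \sqrt{2 q} = \sqrt{2} \sqrt{q}$)
$p{\left(l \right)} = \frac{l + \sqrt{2} \sqrt{l}}{8 + l}$ ($p{\left(l \right)} = \frac{l + \sqrt{2} \sqrt{l}}{l + 8} = \frac{l + \sqrt{2} \sqrt{l}}{8 + l}$)
$\left(-73\right) \left(-81\right) p{\left(2 \right)} = \left(-73\right) \left(-81\right) \frac{2 + \sqrt{2} \sqrt{2}}{8 + 2} = 5913 \frac{2 + 2}{10} = 5913 \cdot \frac{1}{10} \cdot 4 = 5913 \cdot \frac{2}{5} = \frac{11826}{5}$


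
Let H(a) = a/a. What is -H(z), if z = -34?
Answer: -1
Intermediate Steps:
H(a) = 1
-H(z) = -1*1 = -1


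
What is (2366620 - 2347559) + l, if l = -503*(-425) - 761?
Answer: 232075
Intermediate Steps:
l = 213014 (l = 213775 - 761 = 213014)
(2366620 - 2347559) + l = (2366620 - 2347559) + 213014 = 19061 + 213014 = 232075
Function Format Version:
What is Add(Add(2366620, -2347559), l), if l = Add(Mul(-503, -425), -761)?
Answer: 232075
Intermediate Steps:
l = 213014 (l = Add(213775, -761) = 213014)
Add(Add(2366620, -2347559), l) = Add(Add(2366620, -2347559), 213014) = Add(19061, 213014) = 232075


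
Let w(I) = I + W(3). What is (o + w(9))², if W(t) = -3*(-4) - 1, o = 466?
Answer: 236196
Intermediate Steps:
W(t) = 11 (W(t) = 12 - 1 = 11)
w(I) = 11 + I (w(I) = I + 11 = 11 + I)
(o + w(9))² = (466 + (11 + 9))² = (466 + 20)² = 486² = 236196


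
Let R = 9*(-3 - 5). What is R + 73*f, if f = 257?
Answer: 18689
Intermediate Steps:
R = -72 (R = 9*(-8) = -72)
R + 73*f = -72 + 73*257 = -72 + 18761 = 18689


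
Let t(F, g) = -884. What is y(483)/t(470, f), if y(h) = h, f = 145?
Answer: -483/884 ≈ -0.54638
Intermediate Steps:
y(483)/t(470, f) = 483/(-884) = 483*(-1/884) = -483/884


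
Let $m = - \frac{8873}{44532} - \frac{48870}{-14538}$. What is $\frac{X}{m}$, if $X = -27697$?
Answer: $- \frac{2988534994092}{341213861} \approx -8758.5$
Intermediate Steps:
$m = \frac{341213861}{107901036}$ ($m = \left(-8873\right) \frac{1}{44532} - - \frac{8145}{2423} = - \frac{8873}{44532} + \frac{8145}{2423} = \frac{341213861}{107901036} \approx 3.1623$)
$\frac{X}{m} = - \frac{27697}{\frac{341213861}{107901036}} = \left(-27697\right) \frac{107901036}{341213861} = - \frac{2988534994092}{341213861}$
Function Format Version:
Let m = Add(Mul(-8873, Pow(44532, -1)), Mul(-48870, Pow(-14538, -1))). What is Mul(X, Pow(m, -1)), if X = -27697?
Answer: Rational(-2988534994092, 341213861) ≈ -8758.5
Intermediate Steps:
m = Rational(341213861, 107901036) (m = Add(Mul(-8873, Rational(1, 44532)), Mul(-48870, Rational(-1, 14538))) = Add(Rational(-8873, 44532), Rational(8145, 2423)) = Rational(341213861, 107901036) ≈ 3.1623)
Mul(X, Pow(m, -1)) = Mul(-27697, Pow(Rational(341213861, 107901036), -1)) = Mul(-27697, Rational(107901036, 341213861)) = Rational(-2988534994092, 341213861)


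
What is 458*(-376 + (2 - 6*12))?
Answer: -204268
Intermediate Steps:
458*(-376 + (2 - 6*12)) = 458*(-376 + (2 - 72)) = 458*(-376 - 70) = 458*(-446) = -204268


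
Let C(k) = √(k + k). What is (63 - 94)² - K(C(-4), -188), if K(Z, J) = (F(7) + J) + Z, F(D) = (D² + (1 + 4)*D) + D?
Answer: 1058 - 2*I*√2 ≈ 1058.0 - 2.8284*I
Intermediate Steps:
C(k) = √2*√k (C(k) = √(2*k) = √2*√k)
F(D) = D² + 6*D (F(D) = (D² + 5*D) + D = D² + 6*D)
K(Z, J) = 91 + J + Z (K(Z, J) = (7*(6 + 7) + J) + Z = (7*13 + J) + Z = (91 + J) + Z = 91 + J + Z)
(63 - 94)² - K(C(-4), -188) = (63 - 94)² - (91 - 188 + √2*√(-4)) = (-31)² - (91 - 188 + √2*(2*I)) = 961 - (91 - 188 + 2*I*√2) = 961 - (-97 + 2*I*√2) = 961 + (97 - 2*I*√2) = 1058 - 2*I*√2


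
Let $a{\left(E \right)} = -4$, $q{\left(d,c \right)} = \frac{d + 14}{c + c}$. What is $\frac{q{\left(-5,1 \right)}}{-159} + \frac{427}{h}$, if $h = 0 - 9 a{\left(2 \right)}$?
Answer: $\frac{22577}{1908} \approx 11.833$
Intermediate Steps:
$q{\left(d,c \right)} = \frac{14 + d}{2 c}$
$h = 36$ ($h = 0 - -36 = 0 + 36 = 36$)
$\frac{q{\left(-5,1 \right)}}{-159} + \frac{427}{h} = \frac{\frac{1}{2} \cdot 1^{-1} \left(14 - 5\right)}{-159} + \frac{427}{36} = \frac{1}{2} \cdot 1 \cdot 9 \left(- \frac{1}{159}\right) + 427 \cdot \frac{1}{36} = \frac{9}{2} \left(- \frac{1}{159}\right) + \frac{427}{36} = - \frac{3}{106} + \frac{427}{36} = \frac{22577}{1908}$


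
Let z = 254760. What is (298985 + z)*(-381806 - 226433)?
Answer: -336809305055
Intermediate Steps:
(298985 + z)*(-381806 - 226433) = (298985 + 254760)*(-381806 - 226433) = 553745*(-608239) = -336809305055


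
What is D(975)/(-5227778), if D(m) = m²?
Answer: -950625/5227778 ≈ -0.18184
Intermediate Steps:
D(975)/(-5227778) = 975²/(-5227778) = 950625*(-1/5227778) = -950625/5227778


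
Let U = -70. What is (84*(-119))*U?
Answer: 699720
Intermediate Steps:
(84*(-119))*U = (84*(-119))*(-70) = -9996*(-70) = 699720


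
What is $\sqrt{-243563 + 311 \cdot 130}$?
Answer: $i \sqrt{203133} \approx 450.7 i$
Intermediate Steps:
$\sqrt{-243563 + 311 \cdot 130} = \sqrt{-243563 + 40430} = \sqrt{-203133} = i \sqrt{203133}$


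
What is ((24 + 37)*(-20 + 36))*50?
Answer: 48800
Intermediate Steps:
((24 + 37)*(-20 + 36))*50 = (61*16)*50 = 976*50 = 48800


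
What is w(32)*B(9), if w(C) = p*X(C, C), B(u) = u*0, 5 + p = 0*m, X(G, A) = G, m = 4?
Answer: 0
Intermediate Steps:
p = -5 (p = -5 + 0*4 = -5 + 0 = -5)
B(u) = 0
w(C) = -5*C
w(32)*B(9) = -5*32*0 = -160*0 = 0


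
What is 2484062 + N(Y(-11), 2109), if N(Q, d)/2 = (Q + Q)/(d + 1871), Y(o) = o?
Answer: 2471641679/995 ≈ 2.4841e+6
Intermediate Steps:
N(Q, d) = 4*Q/(1871 + d) (N(Q, d) = 2*((Q + Q)/(d + 1871)) = 2*((2*Q)/(1871 + d)) = 2*(2*Q/(1871 + d)) = 4*Q/(1871 + d))
2484062 + N(Y(-11), 2109) = 2484062 + 4*(-11)/(1871 + 2109) = 2484062 + 4*(-11)/3980 = 2484062 + 4*(-11)*(1/3980) = 2484062 - 11/995 = 2471641679/995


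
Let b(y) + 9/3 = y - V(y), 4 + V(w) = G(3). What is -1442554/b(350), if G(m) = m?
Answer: -721277/174 ≈ -4145.3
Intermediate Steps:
V(w) = -1 (V(w) = -4 + 3 = -1)
b(y) = -2 + y (b(y) = -3 + (y - 1*(-1)) = -3 + (y + 1) = -3 + (1 + y) = -2 + y)
-1442554/b(350) = -1442554/(-2 + 350) = -1442554/348 = -1442554*1/348 = -721277/174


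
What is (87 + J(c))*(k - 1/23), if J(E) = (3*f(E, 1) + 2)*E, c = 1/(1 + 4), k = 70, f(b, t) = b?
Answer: 3520492/575 ≈ 6122.6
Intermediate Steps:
c = ⅕ (c = 1/5 = ⅕ ≈ 0.20000)
J(E) = E*(2 + 3*E) (J(E) = (3*E + 2)*E = (2 + 3*E)*E = E*(2 + 3*E))
(87 + J(c))*(k - 1/23) = (87 + (2 + 3*(⅕))/5)*(70 - 1/23) = (87 + (2 + ⅗)/5)*(70 - 1*1/23) = (87 + (⅕)*(13/5))*(70 - 1/23) = (87 + 13/25)*(1609/23) = (2188/25)*(1609/23) = 3520492/575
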